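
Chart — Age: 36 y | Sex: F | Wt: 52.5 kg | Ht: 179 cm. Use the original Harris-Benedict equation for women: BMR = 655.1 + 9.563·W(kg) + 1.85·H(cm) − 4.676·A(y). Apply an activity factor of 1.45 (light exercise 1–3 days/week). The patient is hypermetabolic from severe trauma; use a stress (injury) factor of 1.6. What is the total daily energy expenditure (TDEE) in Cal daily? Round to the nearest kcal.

3062 Cal daily

Harris-Benedict: BMR = 655.1 + 9.563(52.5) + 1.85(179) − 4.676(36) = 1319.9715 kcal/day.
TEE = BMR × activity factor = 1319.9715 × 1.45 = 1913.9587 kcal/day.
Apply stress factor: 1913.9587 × 1.6 = 3062.3339 kcal/day.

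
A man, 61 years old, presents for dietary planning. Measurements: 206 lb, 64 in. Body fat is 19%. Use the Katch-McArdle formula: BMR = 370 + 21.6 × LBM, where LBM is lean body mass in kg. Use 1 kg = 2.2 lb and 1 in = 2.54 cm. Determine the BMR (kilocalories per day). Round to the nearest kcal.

Convert to metric: weight = 206 ÷ 2.2 = 93.6364 kg; height = 64 × 2.54 = 162.56 cm.
LBM = 93.6364 × (1 − 0.19) = 75.8455 kg. Katch-McArdle: BMR = 370 + 21.6 × 75.8455 = 2008.2618 kcal/day.

2008 kilocalories per day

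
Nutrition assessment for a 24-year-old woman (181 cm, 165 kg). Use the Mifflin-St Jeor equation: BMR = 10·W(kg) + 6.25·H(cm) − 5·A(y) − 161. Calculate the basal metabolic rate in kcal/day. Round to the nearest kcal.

2500 kcal/day

Mifflin-St Jeor (female): BMR = 10(165) + 6.25(181) − 5(24) − 161 = 1650 + 1131.25 − 120 − 161 = 2500.25 kcal/day.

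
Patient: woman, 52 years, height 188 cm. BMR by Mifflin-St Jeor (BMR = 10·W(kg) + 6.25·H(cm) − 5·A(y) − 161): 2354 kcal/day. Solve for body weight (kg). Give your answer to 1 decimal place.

2354 = 10·W + 6.25(188) − 5(52) − 161
10·W = 2354 − 754 = 1600, so W = 160 kg.

160.0 kg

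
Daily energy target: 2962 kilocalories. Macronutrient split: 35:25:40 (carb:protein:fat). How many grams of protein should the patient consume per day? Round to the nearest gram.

185 g/day

Protein energy = 25% × 2962 = 740.5 kcal.
At 4 kcal/g: 740.5 ÷ 4 = 185.125 g.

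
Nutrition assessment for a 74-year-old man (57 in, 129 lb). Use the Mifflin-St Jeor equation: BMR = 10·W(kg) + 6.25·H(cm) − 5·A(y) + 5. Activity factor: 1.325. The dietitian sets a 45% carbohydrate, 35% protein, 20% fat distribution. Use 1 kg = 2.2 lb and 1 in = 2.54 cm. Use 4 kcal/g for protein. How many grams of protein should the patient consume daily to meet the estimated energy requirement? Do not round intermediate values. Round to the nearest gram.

131 g/day

Convert to metric: weight = 129 ÷ 2.2 = 58.6364 kg; height = 57 × 2.54 = 144.78 cm.
Mifflin-St Jeor (male): BMR = 10(58.6364) + 6.25(144.78) − 5(74) + 5 = 586.3636 + 904.875 − 370 + 5 = 1126.2386 kcal/day.
TEE = 1126.2386 × 1.325 = 1492.2662 kcal/day.
Protein energy = 35% × 1492.2662 = 522.2932 kcal.
Protein = 522.2932 ÷ 4 kcal/g = 130.5733 g.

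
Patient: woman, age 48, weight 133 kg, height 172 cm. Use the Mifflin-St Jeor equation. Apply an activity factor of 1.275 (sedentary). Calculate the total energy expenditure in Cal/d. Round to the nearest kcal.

Mifflin-St Jeor (female): BMR = 10(133) + 6.25(172) − 5(48) − 161 = 1330 + 1075 − 240 − 161 = 2004 kcal/day.
TEE = BMR × activity factor = 2004 × 1.275 = 2555.1 kcal/day.

2555 Cal/d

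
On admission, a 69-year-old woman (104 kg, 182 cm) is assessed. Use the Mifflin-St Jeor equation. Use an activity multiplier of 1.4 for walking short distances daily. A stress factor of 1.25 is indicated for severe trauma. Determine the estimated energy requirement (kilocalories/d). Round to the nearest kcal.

2925 kilocalories/d

Mifflin-St Jeor (female): BMR = 10(104) + 6.25(182) − 5(69) − 161 = 1040 + 1137.5 − 345 − 161 = 1671.5 kcal/day.
TEE = BMR × activity factor = 1671.5 × 1.4 = 2340.1 kcal/day.
Apply stress factor: 2340.1 × 1.25 = 2925.125 kcal/day.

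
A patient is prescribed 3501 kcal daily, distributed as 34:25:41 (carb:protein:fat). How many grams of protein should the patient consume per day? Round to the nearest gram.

219 g/day

Protein energy = 25% × 3501 = 875.25 kcal.
At 4 kcal/g: 875.25 ÷ 4 = 218.8125 g.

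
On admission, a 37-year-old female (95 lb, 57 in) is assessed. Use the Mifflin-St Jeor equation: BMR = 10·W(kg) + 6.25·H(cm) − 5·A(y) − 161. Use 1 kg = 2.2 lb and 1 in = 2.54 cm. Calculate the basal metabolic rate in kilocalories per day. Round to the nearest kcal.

Convert to metric: weight = 95 ÷ 2.2 = 43.1818 kg; height = 57 × 2.54 = 144.78 cm.
Mifflin-St Jeor (female): BMR = 10(43.1818) + 6.25(144.78) − 5(37) − 161 = 431.8182 + 904.875 − 185 − 161 = 990.6932 kcal/day.

991 kilocalories per day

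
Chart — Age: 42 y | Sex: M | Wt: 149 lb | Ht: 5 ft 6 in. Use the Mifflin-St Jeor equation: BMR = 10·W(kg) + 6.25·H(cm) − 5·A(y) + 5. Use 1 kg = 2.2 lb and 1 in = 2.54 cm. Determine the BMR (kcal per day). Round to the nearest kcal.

Convert to metric: weight = 149 ÷ 2.2 = 67.7273 kg; height = (5×12 + 6) × 2.54 = 66 × 2.54 = 167.64 cm.
Mifflin-St Jeor (male): BMR = 10(67.7273) + 6.25(167.64) − 5(42) + 5 = 677.2727 + 1047.75 − 210 + 5 = 1520.0227 kcal/day.

1520 kcal per day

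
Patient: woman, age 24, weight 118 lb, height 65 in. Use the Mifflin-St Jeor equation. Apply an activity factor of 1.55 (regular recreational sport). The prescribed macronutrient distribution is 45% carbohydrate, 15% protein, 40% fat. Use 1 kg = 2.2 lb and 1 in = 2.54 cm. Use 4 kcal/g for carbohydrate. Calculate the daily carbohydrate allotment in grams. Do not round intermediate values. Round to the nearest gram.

Convert to metric: weight = 118 ÷ 2.2 = 53.6364 kg; height = 65 × 2.54 = 165.1 cm.
Mifflin-St Jeor (female): BMR = 10(53.6364) + 6.25(165.1) − 5(24) − 161 = 536.3636 + 1031.875 − 120 − 161 = 1287.2386 kcal/day.
TEE = 1287.2386 × 1.55 = 1995.2199 kcal/day.
Carbohydrate energy = 45% × 1995.2199 = 897.8489 kcal.
Carbohydrate = 897.8489 ÷ 4 kcal/g = 224.4622 g.

224 g/day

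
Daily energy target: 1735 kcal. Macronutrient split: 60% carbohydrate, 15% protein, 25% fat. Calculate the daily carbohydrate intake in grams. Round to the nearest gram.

Carbohydrate energy = 60% × 1735 = 1041 kcal.
At 4 kcal/g: 1041 ÷ 4 = 260.25 g.

260 g/day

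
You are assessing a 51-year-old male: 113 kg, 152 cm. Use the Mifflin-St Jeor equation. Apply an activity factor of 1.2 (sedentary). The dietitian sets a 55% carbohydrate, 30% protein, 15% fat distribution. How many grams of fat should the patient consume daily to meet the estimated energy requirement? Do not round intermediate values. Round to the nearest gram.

37 g/day

Mifflin-St Jeor (male): BMR = 10(113) + 6.25(152) − 5(51) + 5 = 1130 + 950 − 255 + 5 = 1830 kcal/day.
TEE = 1830 × 1.2 = 2196 kcal/day.
Fat energy = 15% × 2196 = 329.4 kcal.
Fat = 329.4 ÷ 9 kcal/g = 36.6 g.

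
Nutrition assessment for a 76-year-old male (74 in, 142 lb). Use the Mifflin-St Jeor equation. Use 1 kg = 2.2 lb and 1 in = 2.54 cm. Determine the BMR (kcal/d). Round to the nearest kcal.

1445 kcal/d

Convert to metric: weight = 142 ÷ 2.2 = 64.5455 kg; height = 74 × 2.54 = 187.96 cm.
Mifflin-St Jeor (male): BMR = 10(64.5455) + 6.25(187.96) − 5(76) + 5 = 645.4545 + 1174.75 − 380 + 5 = 1445.2045 kcal/day.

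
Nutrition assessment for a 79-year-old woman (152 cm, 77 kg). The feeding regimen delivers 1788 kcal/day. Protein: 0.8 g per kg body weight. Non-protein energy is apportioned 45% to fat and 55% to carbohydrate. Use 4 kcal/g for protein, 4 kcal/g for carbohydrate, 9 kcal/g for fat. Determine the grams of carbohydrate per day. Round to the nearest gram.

Protein = 0.8 × 77 = 61.6 g → 61.6 × 4 = 246.4 kcal.
Non-protein calories = 1788 − 246.4 = 1541.6 kcal.
Fat: 45% × 1541.6 = 693.72 kcal; carbohydrate: 847.88 kcal.
Carbohydrate: 847.88 kcal ÷ 4 kcal/g = 211.97 g.

212 g/day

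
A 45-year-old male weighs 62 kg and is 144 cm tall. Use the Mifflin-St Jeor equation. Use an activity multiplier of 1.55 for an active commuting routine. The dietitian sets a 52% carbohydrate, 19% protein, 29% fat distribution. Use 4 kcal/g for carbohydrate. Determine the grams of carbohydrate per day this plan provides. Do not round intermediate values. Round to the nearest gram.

Mifflin-St Jeor (male): BMR = 10(62) + 6.25(144) − 5(45) + 5 = 620 + 900 − 225 + 5 = 1300 kcal/day.
TEE = 1300 × 1.55 = 2015 kcal/day.
Carbohydrate energy = 52% × 2015 = 1047.8 kcal.
Carbohydrate = 1047.8 ÷ 4 kcal/g = 261.95 g.

262 g/day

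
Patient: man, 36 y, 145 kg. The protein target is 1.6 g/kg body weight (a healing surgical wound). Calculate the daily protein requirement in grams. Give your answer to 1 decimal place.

Protein = 1.6 g/kg × 145 kg = 232 g/day.

232.0 g/day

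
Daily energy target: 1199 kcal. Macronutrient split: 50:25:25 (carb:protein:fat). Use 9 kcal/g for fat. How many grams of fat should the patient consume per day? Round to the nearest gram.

33 g/day

Fat energy = 25% × 1199 = 299.75 kcal.
At 9 kcal/g: 299.75 ÷ 9 = 33.3056 g.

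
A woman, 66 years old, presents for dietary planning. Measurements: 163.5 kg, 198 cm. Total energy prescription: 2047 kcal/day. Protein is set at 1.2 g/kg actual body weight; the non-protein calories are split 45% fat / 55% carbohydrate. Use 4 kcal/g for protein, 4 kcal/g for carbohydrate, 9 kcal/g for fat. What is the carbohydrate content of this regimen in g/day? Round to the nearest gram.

Protein = 1.2 × 163.5 = 196.2 g → 196.2 × 4 = 784.8 kcal.
Non-protein calories = 2047 − 784.8 = 1262.2 kcal.
Fat: 45% × 1262.2 = 567.99 kcal; carbohydrate: 694.21 kcal.
Carbohydrate: 694.21 kcal ÷ 4 kcal/g = 173.5525 g.

174 g/day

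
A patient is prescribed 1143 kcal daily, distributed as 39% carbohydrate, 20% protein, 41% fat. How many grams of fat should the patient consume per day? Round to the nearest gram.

52 g/day

Fat energy = 41% × 1143 = 468.63 kcal.
At 9 kcal/g: 468.63 ÷ 9 = 52.07 g.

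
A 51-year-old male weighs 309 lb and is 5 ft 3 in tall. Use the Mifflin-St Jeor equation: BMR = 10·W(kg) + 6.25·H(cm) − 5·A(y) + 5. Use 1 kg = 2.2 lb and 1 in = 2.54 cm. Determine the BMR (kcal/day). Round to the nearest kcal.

Convert to metric: weight = 309 ÷ 2.2 = 140.4545 kg; height = (5×12 + 3) × 2.54 = 63 × 2.54 = 160.02 cm.
Mifflin-St Jeor (male): BMR = 10(140.4545) + 6.25(160.02) − 5(51) + 5 = 1404.5455 + 1000.125 − 255 + 5 = 2154.6705 kcal/day.

2155 kcal/day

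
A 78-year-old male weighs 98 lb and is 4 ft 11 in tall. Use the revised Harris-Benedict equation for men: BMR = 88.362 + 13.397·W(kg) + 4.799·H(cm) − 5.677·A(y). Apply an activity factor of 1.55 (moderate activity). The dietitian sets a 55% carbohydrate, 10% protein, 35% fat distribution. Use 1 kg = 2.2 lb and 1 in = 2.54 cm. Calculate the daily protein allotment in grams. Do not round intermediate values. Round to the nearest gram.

Convert to metric: weight = 98 ÷ 2.2 = 44.5455 kg; height = (4×12 + 11) × 2.54 = 59 × 2.54 = 149.86 cm.
Harris-Benedict: BMR = 88.362 + 13.397(44.5455) + 4.799(149.86) − 5.677(78) = 961.5096 kcal/day.
TEE = 961.5096 × 1.55 = 1490.3399 kcal/day.
Protein energy = 10% × 1490.3399 = 149.034 kcal.
Protein = 149.034 ÷ 4 kcal/g = 37.2585 g.

37 g/day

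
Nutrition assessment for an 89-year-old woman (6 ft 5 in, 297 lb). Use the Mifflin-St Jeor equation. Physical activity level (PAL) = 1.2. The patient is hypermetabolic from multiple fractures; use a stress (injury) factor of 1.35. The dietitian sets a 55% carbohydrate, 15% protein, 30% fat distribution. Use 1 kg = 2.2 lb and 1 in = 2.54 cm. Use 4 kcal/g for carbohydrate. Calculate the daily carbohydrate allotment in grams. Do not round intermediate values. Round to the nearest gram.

Convert to metric: weight = 297 ÷ 2.2 = 135 kg; height = (6×12 + 5) × 2.54 = 77 × 2.54 = 195.58 cm.
Mifflin-St Jeor (female): BMR = 10(135) + 6.25(195.58) − 5(89) − 161 = 1350 + 1222.375 − 445 − 161 = 1966.375 kcal/day.
TEE = 1966.375 × 1.2 = 2359.65 kcal/day.
With stress factor 1.35: 2359.65 × 1.35 = 3185.5275 kcal/day.
Carbohydrate energy = 55% × 3185.5275 = 1752.0401 kcal.
Carbohydrate = 1752.0401 ÷ 4 kcal/g = 438.01 g.

438 g/day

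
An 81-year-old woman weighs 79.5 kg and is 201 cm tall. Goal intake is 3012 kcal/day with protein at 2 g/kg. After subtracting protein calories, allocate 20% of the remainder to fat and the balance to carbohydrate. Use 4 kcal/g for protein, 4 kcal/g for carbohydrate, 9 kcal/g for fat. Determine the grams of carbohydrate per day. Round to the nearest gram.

475 g/day

Protein = 2 × 79.5 = 159 g → 159 × 4 = 636 kcal.
Non-protein calories = 3012 − 636 = 2376 kcal.
Fat: 20% × 2376 = 475.2 kcal; carbohydrate: 1900.8 kcal.
Carbohydrate: 1900.8 kcal ÷ 4 kcal/g = 475.2 g.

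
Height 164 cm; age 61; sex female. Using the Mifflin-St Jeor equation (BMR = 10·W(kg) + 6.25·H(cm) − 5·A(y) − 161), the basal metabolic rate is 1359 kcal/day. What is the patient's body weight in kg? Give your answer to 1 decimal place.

1359 = 10·W + 6.25(164) − 5(61) − 161
10·W = 1359 − 559 = 800, so W = 80 kg.

80.0 kg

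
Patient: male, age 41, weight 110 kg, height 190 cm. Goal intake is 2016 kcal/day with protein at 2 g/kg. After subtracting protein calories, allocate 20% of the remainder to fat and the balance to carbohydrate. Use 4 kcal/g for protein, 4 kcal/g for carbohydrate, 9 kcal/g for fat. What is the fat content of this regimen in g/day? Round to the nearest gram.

Protein = 2 × 110 = 220 g → 220 × 4 = 880 kcal.
Non-protein calories = 2016 − 880 = 1136 kcal.
Fat: 20% × 1136 = 227.2 kcal; carbohydrate: 908.8 kcal.
Fat: 227.2 kcal ÷ 9 kcal/g = 25.2444 g.

25 g/day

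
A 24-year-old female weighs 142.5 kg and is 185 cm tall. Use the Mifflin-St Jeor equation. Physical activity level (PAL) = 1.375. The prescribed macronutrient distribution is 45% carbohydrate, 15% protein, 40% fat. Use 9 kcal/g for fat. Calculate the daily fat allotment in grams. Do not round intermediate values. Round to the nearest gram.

Mifflin-St Jeor (female): BMR = 10(142.5) + 6.25(185) − 5(24) − 161 = 1425 + 1156.25 − 120 − 161 = 2300.25 kcal/day.
TEE = 2300.25 × 1.375 = 3162.8438 kcal/day.
Fat energy = 40% × 3162.8438 = 1265.1375 kcal.
Fat = 1265.1375 ÷ 9 kcal/g = 140.5708 g.

141 g/day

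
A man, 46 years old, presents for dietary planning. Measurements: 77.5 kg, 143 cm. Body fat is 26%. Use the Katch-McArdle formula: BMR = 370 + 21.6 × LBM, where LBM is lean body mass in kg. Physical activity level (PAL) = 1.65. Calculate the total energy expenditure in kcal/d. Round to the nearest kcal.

2654 kcal/d

LBM = 77.5 × (1 − 0.26) = 57.35 kg. Katch-McArdle: BMR = 370 + 21.6 × 57.35 = 1608.76 kcal/day.
TEE = BMR × activity factor = 1608.76 × 1.65 = 2654.454 kcal/day.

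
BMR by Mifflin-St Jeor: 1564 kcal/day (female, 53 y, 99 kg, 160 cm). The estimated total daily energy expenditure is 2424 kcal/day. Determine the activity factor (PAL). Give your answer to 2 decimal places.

Activity factor = TEE ÷ BMR = 2424 ÷ 1564 = 1.55.

1.55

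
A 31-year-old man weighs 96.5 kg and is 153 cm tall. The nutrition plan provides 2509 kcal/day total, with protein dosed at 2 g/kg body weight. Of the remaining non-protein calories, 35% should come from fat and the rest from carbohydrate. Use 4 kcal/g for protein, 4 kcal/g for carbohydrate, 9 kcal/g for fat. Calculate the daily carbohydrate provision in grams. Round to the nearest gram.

Protein = 2 × 96.5 = 193 g → 193 × 4 = 772 kcal.
Non-protein calories = 2509 − 772 = 1737 kcal.
Fat: 35% × 1737 = 607.95 kcal; carbohydrate: 1129.05 kcal.
Carbohydrate: 1129.05 kcal ÷ 4 kcal/g = 282.2625 g.

282 g/day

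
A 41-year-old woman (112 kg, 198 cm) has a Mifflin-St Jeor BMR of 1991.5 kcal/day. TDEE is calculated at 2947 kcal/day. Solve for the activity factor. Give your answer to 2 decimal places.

1.48

Activity factor = TEE ÷ BMR = 2947 ÷ 1991.5 = 1.48.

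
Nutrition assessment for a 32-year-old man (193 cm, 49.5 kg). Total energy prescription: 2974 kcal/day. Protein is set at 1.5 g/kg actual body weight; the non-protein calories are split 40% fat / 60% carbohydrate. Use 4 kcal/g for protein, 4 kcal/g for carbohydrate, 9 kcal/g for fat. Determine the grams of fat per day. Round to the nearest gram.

Protein = 1.5 × 49.5 = 74.25 g → 74.25 × 4 = 297 kcal.
Non-protein calories = 2974 − 297 = 2677 kcal.
Fat: 40% × 2677 = 1070.8 kcal; carbohydrate: 1606.2 kcal.
Fat: 1070.8 kcal ÷ 9 kcal/g = 118.9778 g.

119 g/day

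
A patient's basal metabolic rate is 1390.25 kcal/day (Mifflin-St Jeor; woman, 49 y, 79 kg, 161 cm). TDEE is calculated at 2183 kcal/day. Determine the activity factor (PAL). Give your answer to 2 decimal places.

1.57

Activity factor = TEE ÷ BMR = 2183 ÷ 1390.25 = 1.57.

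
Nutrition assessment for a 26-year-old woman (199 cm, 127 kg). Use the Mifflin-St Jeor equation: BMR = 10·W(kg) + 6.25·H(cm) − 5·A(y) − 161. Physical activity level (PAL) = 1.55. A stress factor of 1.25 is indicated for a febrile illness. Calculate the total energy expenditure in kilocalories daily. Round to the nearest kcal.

4307 kilocalories daily

Mifflin-St Jeor (female): BMR = 10(127) + 6.25(199) − 5(26) − 161 = 1270 + 1243.75 − 130 − 161 = 2222.75 kcal/day.
TEE = BMR × activity factor = 2222.75 × 1.55 = 3445.2625 kcal/day.
Apply stress factor: 3445.2625 × 1.25 = 4306.5781 kcal/day.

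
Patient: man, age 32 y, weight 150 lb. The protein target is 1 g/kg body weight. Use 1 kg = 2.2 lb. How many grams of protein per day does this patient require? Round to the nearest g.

Weight in kg = 150 ÷ 2.2 = 68.1818 kg.
Protein = 1 g/kg × 68.1818 kg = 68.1818 g/day.

68 g/day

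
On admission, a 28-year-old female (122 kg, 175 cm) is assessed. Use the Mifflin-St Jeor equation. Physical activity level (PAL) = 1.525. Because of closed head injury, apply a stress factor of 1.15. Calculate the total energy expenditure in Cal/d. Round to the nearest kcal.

3530 Cal/d

Mifflin-St Jeor (female): BMR = 10(122) + 6.25(175) − 5(28) − 161 = 1220 + 1093.75 − 140 − 161 = 2012.75 kcal/day.
TEE = BMR × activity factor = 2012.75 × 1.525 = 3069.4438 kcal/day.
Apply stress factor: 3069.4438 × 1.15 = 3529.8603 kcal/day.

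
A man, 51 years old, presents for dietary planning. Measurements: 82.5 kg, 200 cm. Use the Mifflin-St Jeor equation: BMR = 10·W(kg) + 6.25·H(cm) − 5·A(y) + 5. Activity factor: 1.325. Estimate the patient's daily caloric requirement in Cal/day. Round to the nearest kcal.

Mifflin-St Jeor (male): BMR = 10(82.5) + 6.25(200) − 5(51) + 5 = 825 + 1250 − 255 + 5 = 1825 kcal/day.
TEE = BMR × activity factor = 1825 × 1.325 = 2418.125 kcal/day.

2418 Cal/day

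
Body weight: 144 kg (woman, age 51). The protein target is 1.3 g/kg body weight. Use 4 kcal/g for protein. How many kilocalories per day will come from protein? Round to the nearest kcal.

Protein = 1.3 g/kg × 144 kg = 187.2 g/day.
Protein energy = 187.2 g × 4 kcal/g = 748.8 kcal/day.

749 kcal/day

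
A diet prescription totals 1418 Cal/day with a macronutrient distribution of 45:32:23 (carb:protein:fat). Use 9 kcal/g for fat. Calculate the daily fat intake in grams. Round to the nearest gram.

Fat energy = 23% × 1418 = 326.14 kcal.
At 9 kcal/g: 326.14 ÷ 9 = 36.2378 g.

36 g/day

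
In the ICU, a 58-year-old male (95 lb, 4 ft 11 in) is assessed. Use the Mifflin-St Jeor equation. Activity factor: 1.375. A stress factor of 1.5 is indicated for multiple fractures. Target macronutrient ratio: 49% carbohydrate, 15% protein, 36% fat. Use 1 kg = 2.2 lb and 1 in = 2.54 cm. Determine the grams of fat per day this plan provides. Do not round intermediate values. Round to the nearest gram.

89 g/day

Convert to metric: weight = 95 ÷ 2.2 = 43.1818 kg; height = (4×12 + 11) × 2.54 = 59 × 2.54 = 149.86 cm.
Mifflin-St Jeor (male): BMR = 10(43.1818) + 6.25(149.86) − 5(58) + 5 = 431.8182 + 936.625 − 290 + 5 = 1083.4432 kcal/day.
TEE = 1083.4432 × 1.375 = 1489.7344 kcal/day.
With stress factor 1.5: 1489.7344 × 1.5 = 2234.6016 kcal/day.
Fat energy = 36% × 2234.6016 = 804.4566 kcal.
Fat = 804.4566 ÷ 9 kcal/g = 89.3841 g.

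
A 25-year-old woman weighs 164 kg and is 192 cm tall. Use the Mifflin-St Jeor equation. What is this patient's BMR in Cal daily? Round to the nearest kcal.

2554 Cal daily

Mifflin-St Jeor (female): BMR = 10(164) + 6.25(192) − 5(25) − 161 = 1640 + 1200 − 125 − 161 = 2554 kcal/day.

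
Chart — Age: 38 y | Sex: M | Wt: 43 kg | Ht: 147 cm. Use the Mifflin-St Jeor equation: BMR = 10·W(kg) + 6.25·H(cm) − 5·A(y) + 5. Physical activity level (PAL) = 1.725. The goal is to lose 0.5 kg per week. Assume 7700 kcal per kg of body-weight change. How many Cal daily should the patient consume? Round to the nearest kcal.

Mifflin-St Jeor (male): BMR = 10(43) + 6.25(147) − 5(38) + 5 = 430 + 918.75 − 190 + 5 = 1163.75 kcal/day.
TEE = 1163.75 × 1.725 = 2007.4688 kcal/day.
Required daily deficit = 0.5 × 7700 ÷ 7 = 550 kcal/day.
Target intake = 2007.4688 − 550 = 1457.4688 kcal/day.

1457 Cal daily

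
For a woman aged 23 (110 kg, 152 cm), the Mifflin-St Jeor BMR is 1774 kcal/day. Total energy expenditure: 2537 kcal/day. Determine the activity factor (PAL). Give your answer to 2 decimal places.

Activity factor = TEE ÷ BMR = 2537 ÷ 1774 = 1.43.

1.43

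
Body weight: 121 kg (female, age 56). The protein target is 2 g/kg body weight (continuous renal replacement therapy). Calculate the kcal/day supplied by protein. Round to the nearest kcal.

968 kcal/day

Protein = 2 g/kg × 121 kg = 242 g/day.
Protein energy = 242 g × 4 kcal/g = 968 kcal/day.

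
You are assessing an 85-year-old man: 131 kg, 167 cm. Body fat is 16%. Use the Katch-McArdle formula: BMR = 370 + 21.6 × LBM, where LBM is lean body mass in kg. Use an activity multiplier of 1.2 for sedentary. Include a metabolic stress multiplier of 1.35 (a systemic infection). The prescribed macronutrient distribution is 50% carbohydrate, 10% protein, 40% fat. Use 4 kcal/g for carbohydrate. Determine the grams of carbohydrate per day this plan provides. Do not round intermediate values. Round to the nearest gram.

LBM = 131 × (1 − 0.16) = 110.04 kg. Katch-McArdle: BMR = 370 + 21.6 × 110.04 = 2746.864 kcal/day.
TEE = 2746.864 × 1.2 = 3296.2368 kcal/day.
With stress factor 1.35: 3296.2368 × 1.35 = 4449.9197 kcal/day.
Carbohydrate energy = 50% × 4449.9197 = 2224.9598 kcal.
Carbohydrate = 2224.9598 ÷ 4 kcal/g = 556.24 g.

556 g/day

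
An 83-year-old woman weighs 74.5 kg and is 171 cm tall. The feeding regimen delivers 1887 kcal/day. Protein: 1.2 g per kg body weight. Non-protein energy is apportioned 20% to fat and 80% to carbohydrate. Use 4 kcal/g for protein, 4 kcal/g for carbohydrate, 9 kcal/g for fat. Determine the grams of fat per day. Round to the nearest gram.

34 g/day

Protein = 1.2 × 74.5 = 89.4 g → 89.4 × 4 = 357.6 kcal.
Non-protein calories = 1887 − 357.6 = 1529.4 kcal.
Fat: 20% × 1529.4 = 305.88 kcal; carbohydrate: 1223.52 kcal.
Fat: 305.88 kcal ÷ 9 kcal/g = 33.9867 g.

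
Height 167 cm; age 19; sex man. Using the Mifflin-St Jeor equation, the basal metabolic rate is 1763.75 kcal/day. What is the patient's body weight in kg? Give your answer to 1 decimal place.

1763.75 = 10·W + 6.25(167) − 5(19) + 5
10·W = 1763.75 − 953.75 = 810, so W = 81 kg.

81.0 kg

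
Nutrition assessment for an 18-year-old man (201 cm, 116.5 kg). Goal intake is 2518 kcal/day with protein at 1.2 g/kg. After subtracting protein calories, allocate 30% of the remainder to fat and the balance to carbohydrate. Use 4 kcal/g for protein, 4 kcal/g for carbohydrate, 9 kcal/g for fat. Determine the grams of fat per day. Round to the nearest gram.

Protein = 1.2 × 116.5 = 139.8 g → 139.8 × 4 = 559.2 kcal.
Non-protein calories = 2518 − 559.2 = 1958.8 kcal.
Fat: 30% × 1958.8 = 587.64 kcal; carbohydrate: 1371.16 kcal.
Fat: 587.64 kcal ÷ 9 kcal/g = 65.2933 g.

65 g/day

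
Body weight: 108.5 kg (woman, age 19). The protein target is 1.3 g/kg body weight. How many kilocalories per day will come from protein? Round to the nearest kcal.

564 kcal/day

Protein = 1.3 g/kg × 108.5 kg = 141.05 g/day.
Protein energy = 141.05 g × 4 kcal/g = 564.2 kcal/day.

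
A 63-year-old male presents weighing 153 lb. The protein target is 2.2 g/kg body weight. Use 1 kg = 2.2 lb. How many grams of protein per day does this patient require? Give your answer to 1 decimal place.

153.0 g/day

Weight in kg = 153 ÷ 2.2 = 69.5455 kg.
Protein = 2.2 g/kg × 69.5455 kg = 153 g/day.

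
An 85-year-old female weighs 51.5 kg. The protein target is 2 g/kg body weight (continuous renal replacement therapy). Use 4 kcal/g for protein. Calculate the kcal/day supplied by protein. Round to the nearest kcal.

Protein = 2 g/kg × 51.5 kg = 103 g/day.
Protein energy = 103 g × 4 kcal/g = 412 kcal/day.

412 kcal/day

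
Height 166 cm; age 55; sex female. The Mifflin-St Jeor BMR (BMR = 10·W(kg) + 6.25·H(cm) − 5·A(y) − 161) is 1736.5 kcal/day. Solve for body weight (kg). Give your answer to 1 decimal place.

113.5 kg

1736.5 = 10·W + 6.25(166) − 5(55) − 161
10·W = 1736.5 − 601.5 = 1135, so W = 113.5 kg.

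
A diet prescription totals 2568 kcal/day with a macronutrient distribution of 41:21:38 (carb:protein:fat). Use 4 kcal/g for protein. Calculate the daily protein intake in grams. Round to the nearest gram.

Protein energy = 21% × 2568 = 539.28 kcal.
At 4 kcal/g: 539.28 ÷ 4 = 134.82 g.

135 g/day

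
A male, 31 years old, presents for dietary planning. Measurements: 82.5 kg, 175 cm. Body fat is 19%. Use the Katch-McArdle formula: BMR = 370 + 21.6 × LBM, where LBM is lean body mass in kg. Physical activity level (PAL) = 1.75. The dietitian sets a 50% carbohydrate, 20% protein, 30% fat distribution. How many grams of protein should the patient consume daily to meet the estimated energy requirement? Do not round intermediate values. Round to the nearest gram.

LBM = 82.5 × (1 − 0.19) = 66.825 kg. Katch-McArdle: BMR = 370 + 21.6 × 66.825 = 1813.42 kcal/day.
TEE = 1813.42 × 1.75 = 3173.485 kcal/day.
Protein energy = 20% × 3173.485 = 634.697 kcal.
Protein = 634.697 ÷ 4 kcal/g = 158.6743 g.

159 g/day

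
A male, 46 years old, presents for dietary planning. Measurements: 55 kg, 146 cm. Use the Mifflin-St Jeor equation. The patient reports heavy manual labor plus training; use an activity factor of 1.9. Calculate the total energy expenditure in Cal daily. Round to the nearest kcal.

Mifflin-St Jeor (male): BMR = 10(55) + 6.25(146) − 5(46) + 5 = 550 + 912.5 − 230 + 5 = 1237.5 kcal/day.
TEE = BMR × activity factor = 1237.5 × 1.9 = 2351.25 kcal/day.

2351 Cal daily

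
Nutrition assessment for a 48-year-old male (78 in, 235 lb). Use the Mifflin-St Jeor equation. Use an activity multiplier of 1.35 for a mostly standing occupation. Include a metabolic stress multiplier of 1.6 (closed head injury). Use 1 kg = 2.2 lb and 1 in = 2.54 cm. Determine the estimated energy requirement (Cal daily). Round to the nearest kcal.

4474 Cal daily

Convert to metric: weight = 235 ÷ 2.2 = 106.8182 kg; height = 78 × 2.54 = 198.12 cm.
Mifflin-St Jeor (male): BMR = 10(106.8182) + 6.25(198.12) − 5(48) + 5 = 1068.1818 + 1238.25 − 240 + 5 = 2071.4318 kcal/day.
TEE = BMR × activity factor = 2071.4318 × 1.35 = 2796.433 kcal/day.
Apply stress factor: 2796.433 × 1.6 = 4474.2927 kcal/day.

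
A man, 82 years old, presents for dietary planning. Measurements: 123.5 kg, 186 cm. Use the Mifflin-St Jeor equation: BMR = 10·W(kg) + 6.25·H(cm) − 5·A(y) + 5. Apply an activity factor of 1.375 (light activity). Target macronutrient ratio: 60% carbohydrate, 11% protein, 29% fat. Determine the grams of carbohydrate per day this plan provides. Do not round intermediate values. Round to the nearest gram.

411 g/day

Mifflin-St Jeor (male): BMR = 10(123.5) + 6.25(186) − 5(82) + 5 = 1235 + 1162.5 − 410 + 5 = 1992.5 kcal/day.
TEE = 1992.5 × 1.375 = 2739.6875 kcal/day.
Carbohydrate energy = 60% × 2739.6875 = 1643.8125 kcal.
Carbohydrate = 1643.8125 ÷ 4 kcal/g = 410.9531 g.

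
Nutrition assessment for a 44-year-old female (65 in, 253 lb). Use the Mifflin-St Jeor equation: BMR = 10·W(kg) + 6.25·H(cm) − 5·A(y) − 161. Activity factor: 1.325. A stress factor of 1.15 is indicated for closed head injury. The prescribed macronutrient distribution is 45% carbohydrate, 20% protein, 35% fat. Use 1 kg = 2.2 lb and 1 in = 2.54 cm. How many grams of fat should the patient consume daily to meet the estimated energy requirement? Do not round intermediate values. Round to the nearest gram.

107 g/day

Convert to metric: weight = 253 ÷ 2.2 = 115 kg; height = 65 × 2.54 = 165.1 cm.
Mifflin-St Jeor (female): BMR = 10(115) + 6.25(165.1) − 5(44) − 161 = 1150 + 1031.875 − 220 − 161 = 1800.875 kcal/day.
TEE = 1800.875 × 1.325 = 2386.1594 kcal/day.
With stress factor 1.15: 2386.1594 × 1.15 = 2744.0833 kcal/day.
Fat energy = 35% × 2744.0833 = 960.4291 kcal.
Fat = 960.4291 ÷ 9 kcal/g = 106.7143 g.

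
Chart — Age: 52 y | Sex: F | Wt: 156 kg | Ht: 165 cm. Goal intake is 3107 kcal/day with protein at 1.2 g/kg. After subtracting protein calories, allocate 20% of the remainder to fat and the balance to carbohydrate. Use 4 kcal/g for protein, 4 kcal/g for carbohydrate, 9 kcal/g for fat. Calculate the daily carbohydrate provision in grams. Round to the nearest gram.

Protein = 1.2 × 156 = 187.2 g → 187.2 × 4 = 748.8 kcal.
Non-protein calories = 3107 − 748.8 = 2358.2 kcal.
Fat: 20% × 2358.2 = 471.64 kcal; carbohydrate: 1886.56 kcal.
Carbohydrate: 1886.56 kcal ÷ 4 kcal/g = 471.64 g.

472 g/day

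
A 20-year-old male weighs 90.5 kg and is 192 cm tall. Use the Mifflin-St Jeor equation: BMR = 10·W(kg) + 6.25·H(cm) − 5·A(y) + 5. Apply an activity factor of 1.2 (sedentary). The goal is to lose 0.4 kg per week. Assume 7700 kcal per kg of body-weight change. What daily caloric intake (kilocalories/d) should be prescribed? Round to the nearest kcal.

1972 kilocalories/d

Mifflin-St Jeor (male): BMR = 10(90.5) + 6.25(192) − 5(20) + 5 = 905 + 1200 − 100 + 5 = 2010 kcal/day.
TEE = 2010 × 1.2 = 2412 kcal/day.
Required daily deficit = 0.4 × 7700 ÷ 7 = 440 kcal/day.
Target intake = 2412 − 440 = 1972 kcal/day.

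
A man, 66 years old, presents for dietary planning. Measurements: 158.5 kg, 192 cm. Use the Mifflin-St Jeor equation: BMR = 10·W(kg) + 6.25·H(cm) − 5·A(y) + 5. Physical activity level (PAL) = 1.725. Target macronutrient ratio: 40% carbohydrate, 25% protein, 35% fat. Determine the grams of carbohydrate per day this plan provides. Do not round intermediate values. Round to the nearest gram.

Mifflin-St Jeor (male): BMR = 10(158.5) + 6.25(192) − 5(66) + 5 = 1585 + 1200 − 330 + 5 = 2460 kcal/day.
TEE = 2460 × 1.725 = 4243.5 kcal/day.
Carbohydrate energy = 40% × 4243.5 = 1697.4 kcal.
Carbohydrate = 1697.4 ÷ 4 kcal/g = 424.35 g.

424 g/day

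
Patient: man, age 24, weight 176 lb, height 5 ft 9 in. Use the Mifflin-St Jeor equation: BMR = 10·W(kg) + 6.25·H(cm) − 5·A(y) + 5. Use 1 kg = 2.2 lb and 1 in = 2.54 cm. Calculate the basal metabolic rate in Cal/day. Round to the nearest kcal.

1780 Cal/day

Convert to metric: weight = 176 ÷ 2.2 = 80 kg; height = (5×12 + 9) × 2.54 = 69 × 2.54 = 175.26 cm.
Mifflin-St Jeor (male): BMR = 10(80) + 6.25(175.26) − 5(24) + 5 = 800 + 1095.375 − 120 + 5 = 1780.375 kcal/day.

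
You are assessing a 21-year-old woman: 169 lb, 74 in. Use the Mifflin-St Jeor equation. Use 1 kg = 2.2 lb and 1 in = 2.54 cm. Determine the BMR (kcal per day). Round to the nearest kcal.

1677 kcal per day

Convert to metric: weight = 169 ÷ 2.2 = 76.8182 kg; height = 74 × 2.54 = 187.96 cm.
Mifflin-St Jeor (female): BMR = 10(76.8182) + 6.25(187.96) − 5(21) − 161 = 768.1818 + 1174.75 − 105 − 161 = 1676.9318 kcal/day.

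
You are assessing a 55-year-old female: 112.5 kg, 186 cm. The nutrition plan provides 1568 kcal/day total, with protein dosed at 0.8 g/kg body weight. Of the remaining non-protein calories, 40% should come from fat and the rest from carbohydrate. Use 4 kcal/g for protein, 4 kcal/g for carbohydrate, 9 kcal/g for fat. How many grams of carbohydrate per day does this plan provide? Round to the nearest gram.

Protein = 0.8 × 112.5 = 90 g → 90 × 4 = 360 kcal.
Non-protein calories = 1568 − 360 = 1208 kcal.
Fat: 40% × 1208 = 483.2 kcal; carbohydrate: 724.8 kcal.
Carbohydrate: 724.8 kcal ÷ 4 kcal/g = 181.2 g.

181 g/day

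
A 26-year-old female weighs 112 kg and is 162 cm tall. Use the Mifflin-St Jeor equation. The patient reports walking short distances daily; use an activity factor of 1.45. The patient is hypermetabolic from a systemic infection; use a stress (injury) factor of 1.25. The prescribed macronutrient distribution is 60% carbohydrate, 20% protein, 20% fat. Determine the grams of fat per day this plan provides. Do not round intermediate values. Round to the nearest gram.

Mifflin-St Jeor (female): BMR = 10(112) + 6.25(162) − 5(26) − 161 = 1120 + 1012.5 − 130 − 161 = 1841.5 kcal/day.
TEE = 1841.5 × 1.45 = 2670.175 kcal/day.
With stress factor 1.25: 2670.175 × 1.25 = 3337.7188 kcal/day.
Fat energy = 20% × 3337.7188 = 667.5438 kcal.
Fat = 667.5438 ÷ 9 kcal/g = 74.1715 g.

74 g/day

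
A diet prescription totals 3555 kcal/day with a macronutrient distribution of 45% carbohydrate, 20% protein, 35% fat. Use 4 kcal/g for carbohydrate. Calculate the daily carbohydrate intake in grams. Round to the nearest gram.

400 g/day

Carbohydrate energy = 45% × 3555 = 1599.75 kcal.
At 4 kcal/g: 1599.75 ÷ 4 = 399.9375 g.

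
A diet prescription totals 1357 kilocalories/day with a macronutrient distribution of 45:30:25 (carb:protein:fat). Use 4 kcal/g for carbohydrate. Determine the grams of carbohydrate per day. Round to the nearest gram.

153 g/day

Carbohydrate energy = 45% × 1357 = 610.65 kcal.
At 4 kcal/g: 610.65 ÷ 4 = 152.6625 g.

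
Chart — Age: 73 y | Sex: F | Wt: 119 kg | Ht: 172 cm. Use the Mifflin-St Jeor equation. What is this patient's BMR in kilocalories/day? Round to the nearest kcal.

1739 kilocalories/day

Mifflin-St Jeor (female): BMR = 10(119) + 6.25(172) − 5(73) − 161 = 1190 + 1075 − 365 − 161 = 1739 kcal/day.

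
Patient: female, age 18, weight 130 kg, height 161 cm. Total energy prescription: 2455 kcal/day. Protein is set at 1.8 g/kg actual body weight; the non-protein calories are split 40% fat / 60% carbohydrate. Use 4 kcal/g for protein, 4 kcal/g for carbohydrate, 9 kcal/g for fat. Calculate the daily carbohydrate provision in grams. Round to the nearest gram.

228 g/day

Protein = 1.8 × 130 = 234 g → 234 × 4 = 936 kcal.
Non-protein calories = 2455 − 936 = 1519 kcal.
Fat: 40% × 1519 = 607.6 kcal; carbohydrate: 911.4 kcal.
Carbohydrate: 911.4 kcal ÷ 4 kcal/g = 227.85 g.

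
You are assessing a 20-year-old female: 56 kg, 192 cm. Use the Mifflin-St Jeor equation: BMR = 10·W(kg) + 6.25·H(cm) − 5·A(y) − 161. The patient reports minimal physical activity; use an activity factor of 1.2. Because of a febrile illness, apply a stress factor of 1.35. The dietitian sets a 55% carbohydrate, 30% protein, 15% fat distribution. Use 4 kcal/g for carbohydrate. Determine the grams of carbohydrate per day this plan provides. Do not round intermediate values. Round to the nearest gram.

334 g/day

Mifflin-St Jeor (female): BMR = 10(56) + 6.25(192) − 5(20) − 161 = 560 + 1200 − 100 − 161 = 1499 kcal/day.
TEE = 1499 × 1.2 = 1798.8 kcal/day.
With stress factor 1.35: 1798.8 × 1.35 = 2428.38 kcal/day.
Carbohydrate energy = 55% × 2428.38 = 1335.609 kcal.
Carbohydrate = 1335.609 ÷ 4 kcal/g = 333.9023 g.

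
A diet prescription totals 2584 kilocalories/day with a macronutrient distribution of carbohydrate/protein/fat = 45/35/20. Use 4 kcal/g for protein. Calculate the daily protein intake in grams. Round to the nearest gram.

226 g/day

Protein energy = 35% × 2584 = 904.4 kcal.
At 4 kcal/g: 904.4 ÷ 4 = 226.1 g.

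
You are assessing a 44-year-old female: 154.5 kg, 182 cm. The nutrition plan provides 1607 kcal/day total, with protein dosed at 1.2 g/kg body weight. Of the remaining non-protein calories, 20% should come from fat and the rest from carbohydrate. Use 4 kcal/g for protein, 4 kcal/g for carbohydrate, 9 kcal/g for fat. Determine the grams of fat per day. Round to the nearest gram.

Protein = 1.2 × 154.5 = 185.4 g → 185.4 × 4 = 741.6 kcal.
Non-protein calories = 1607 − 741.6 = 865.4 kcal.
Fat: 20% × 865.4 = 173.08 kcal; carbohydrate: 692.32 kcal.
Fat: 173.08 kcal ÷ 9 kcal/g = 19.2311 g.

19 g/day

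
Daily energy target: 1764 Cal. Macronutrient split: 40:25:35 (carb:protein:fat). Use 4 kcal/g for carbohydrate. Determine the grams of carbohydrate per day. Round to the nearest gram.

176 g/day

Carbohydrate energy = 40% × 1764 = 705.6 kcal.
At 4 kcal/g: 705.6 ÷ 4 = 176.4 g.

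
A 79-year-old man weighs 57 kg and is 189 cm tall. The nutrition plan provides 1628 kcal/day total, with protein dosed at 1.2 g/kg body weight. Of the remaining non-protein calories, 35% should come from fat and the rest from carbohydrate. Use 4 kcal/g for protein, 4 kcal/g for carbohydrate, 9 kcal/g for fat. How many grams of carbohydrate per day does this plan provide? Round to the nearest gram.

Protein = 1.2 × 57 = 68.4 g → 68.4 × 4 = 273.6 kcal.
Non-protein calories = 1628 − 273.6 = 1354.4 kcal.
Fat: 35% × 1354.4 = 474.04 kcal; carbohydrate: 880.36 kcal.
Carbohydrate: 880.36 kcal ÷ 4 kcal/g = 220.09 g.

220 g/day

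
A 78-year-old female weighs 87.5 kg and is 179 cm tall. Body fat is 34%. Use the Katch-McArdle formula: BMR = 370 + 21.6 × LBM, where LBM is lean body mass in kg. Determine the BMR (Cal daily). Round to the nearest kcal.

1617 Cal daily

LBM = 87.5 × (1 − 0.34) = 57.75 kg. Katch-McArdle: BMR = 370 + 21.6 × 57.75 = 1617.4 kcal/day.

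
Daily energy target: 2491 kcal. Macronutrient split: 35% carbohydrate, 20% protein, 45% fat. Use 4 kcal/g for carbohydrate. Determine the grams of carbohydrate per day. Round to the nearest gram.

218 g/day

Carbohydrate energy = 35% × 2491 = 871.85 kcal.
At 4 kcal/g: 871.85 ÷ 4 = 217.9625 g.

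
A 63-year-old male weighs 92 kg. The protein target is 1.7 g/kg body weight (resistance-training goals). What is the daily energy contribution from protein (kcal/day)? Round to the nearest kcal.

626 kcal/day

Protein = 1.7 g/kg × 92 kg = 156.4 g/day.
Protein energy = 156.4 g × 4 kcal/g = 625.6 kcal/day.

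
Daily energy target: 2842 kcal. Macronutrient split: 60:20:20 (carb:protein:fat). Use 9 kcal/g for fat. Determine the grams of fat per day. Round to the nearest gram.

63 g/day

Fat energy = 20% × 2842 = 568.4 kcal.
At 9 kcal/g: 568.4 ÷ 9 = 63.1556 g.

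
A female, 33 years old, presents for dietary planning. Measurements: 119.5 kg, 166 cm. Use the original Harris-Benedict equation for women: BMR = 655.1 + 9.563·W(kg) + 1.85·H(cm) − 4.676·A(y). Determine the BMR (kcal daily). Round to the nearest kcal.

Harris-Benedict: BMR = 655.1 + 9.563(119.5) + 1.85(166) − 4.676(33) = 1950.6705 kcal/day.

1951 kcal daily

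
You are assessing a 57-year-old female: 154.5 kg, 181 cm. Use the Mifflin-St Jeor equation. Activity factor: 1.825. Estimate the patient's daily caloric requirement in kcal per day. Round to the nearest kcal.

Mifflin-St Jeor (female): BMR = 10(154.5) + 6.25(181) − 5(57) − 161 = 1545 + 1131.25 − 285 − 161 = 2230.25 kcal/day.
TEE = BMR × activity factor = 2230.25 × 1.825 = 4070.2063 kcal/day.

4070 kcal per day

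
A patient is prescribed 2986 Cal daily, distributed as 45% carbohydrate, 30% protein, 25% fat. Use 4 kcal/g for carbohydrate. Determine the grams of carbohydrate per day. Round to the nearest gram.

336 g/day

Carbohydrate energy = 45% × 2986 = 1343.7 kcal.
At 4 kcal/g: 1343.7 ÷ 4 = 335.925 g.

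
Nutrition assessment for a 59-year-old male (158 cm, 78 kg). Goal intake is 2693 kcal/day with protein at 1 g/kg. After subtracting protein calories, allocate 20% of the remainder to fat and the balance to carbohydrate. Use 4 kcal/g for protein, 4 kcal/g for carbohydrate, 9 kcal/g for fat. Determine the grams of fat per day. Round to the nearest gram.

53 g/day

Protein = 1 × 78 = 78 g → 78 × 4 = 312 kcal.
Non-protein calories = 2693 − 312 = 2381 kcal.
Fat: 20% × 2381 = 476.2 kcal; carbohydrate: 1904.8 kcal.
Fat: 476.2 kcal ÷ 9 kcal/g = 52.9111 g.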